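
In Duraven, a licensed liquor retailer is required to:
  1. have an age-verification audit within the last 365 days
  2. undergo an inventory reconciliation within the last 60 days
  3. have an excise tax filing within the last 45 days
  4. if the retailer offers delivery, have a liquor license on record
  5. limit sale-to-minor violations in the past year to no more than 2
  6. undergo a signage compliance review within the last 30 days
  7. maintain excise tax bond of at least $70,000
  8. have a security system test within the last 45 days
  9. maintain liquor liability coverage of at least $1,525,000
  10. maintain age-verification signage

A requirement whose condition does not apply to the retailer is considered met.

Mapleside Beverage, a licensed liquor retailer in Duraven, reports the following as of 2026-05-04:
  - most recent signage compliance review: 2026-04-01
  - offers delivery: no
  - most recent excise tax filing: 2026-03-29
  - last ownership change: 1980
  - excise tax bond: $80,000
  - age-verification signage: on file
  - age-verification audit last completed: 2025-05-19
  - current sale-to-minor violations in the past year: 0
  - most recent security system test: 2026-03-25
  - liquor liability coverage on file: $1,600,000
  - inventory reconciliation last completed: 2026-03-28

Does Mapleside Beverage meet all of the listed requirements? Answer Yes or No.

No

1. age-verification audit 350 days ago vs limit 365 → met
2. inventory reconciliation 37 days ago vs limit 60 → met
3. excise tax filing 36 days ago vs limit 45 → met
4. condition 'offers delivery' does not hold → requirement n/a → met
5. sale-to-minor violations in the past year 0 ≤ 2 → met
6. signage compliance review 33 days ago vs limit 30 → not met
7. excise tax bond $80,000 ≥ $70,000 → met
8. security system test 40 days ago vs limit 45 → met
9. liquor liability coverage $1,600,000 ≥ $1,525,000 → met
10. age-verification signage present → met
Not met: 6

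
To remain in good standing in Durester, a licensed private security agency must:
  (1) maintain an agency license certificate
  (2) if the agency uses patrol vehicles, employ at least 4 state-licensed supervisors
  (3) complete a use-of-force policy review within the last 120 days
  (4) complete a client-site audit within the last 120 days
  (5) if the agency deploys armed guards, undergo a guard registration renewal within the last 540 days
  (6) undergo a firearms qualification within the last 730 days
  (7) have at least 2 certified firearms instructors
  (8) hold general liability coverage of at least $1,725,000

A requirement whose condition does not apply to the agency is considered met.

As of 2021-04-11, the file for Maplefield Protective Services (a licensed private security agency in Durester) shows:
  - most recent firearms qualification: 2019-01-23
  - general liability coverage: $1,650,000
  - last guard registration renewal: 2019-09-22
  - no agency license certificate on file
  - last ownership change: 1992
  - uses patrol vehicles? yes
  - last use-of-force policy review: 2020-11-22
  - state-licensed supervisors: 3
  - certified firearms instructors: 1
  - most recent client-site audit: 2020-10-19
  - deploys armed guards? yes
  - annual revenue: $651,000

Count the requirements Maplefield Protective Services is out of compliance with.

8

1. agency license certificate absent → not met
2. condition 'uses patrol vehicles' holds; state-licensed supervisors 3 < 4 → not met
3. use-of-force policy review 140 days ago vs limit 120 → not met
4. client-site audit 174 days ago vs limit 120 → not met
5. condition 'deploys armed guards' holds; guard registration renewal 567 days ago vs limit 540 → not met
6. firearms qualification 809 days ago vs limit 730 → not met
7. certified firearms instructors 1 < 2 → not met
8. general liability coverage $1,650,000 < $1,725,000 → not met
Not met: 8 of 8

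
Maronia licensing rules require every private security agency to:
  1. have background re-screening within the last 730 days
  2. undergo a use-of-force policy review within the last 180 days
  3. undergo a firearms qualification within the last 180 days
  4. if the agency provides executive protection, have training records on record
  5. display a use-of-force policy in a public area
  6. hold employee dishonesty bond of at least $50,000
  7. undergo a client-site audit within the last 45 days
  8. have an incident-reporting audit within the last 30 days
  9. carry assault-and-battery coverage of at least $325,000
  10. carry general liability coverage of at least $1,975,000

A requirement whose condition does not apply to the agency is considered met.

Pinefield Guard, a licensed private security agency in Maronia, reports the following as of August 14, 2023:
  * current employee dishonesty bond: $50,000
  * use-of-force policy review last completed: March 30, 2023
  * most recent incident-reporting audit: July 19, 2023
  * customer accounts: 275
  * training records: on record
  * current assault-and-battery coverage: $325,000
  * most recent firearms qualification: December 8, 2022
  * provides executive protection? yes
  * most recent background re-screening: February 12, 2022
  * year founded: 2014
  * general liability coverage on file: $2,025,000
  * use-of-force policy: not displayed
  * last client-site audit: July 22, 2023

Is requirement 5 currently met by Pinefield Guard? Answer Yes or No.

5. use-of-force policy absent → not met

No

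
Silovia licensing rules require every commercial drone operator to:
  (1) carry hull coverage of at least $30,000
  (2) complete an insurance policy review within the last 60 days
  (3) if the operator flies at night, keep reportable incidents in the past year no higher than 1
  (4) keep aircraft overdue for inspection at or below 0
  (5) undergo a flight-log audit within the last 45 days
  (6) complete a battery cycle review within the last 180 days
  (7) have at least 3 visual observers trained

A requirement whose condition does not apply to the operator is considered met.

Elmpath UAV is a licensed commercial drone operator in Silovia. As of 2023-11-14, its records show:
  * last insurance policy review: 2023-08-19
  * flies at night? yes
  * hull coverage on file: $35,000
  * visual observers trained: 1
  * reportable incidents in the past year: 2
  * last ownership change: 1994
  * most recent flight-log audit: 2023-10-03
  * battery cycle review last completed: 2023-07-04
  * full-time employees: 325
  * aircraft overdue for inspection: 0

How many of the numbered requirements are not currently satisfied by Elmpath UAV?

1. hull coverage $35,000 ≥ $30,000 → met
2. insurance policy review 87 days ago vs limit 60 → not met
3. condition 'flies at night' holds; reportable incidents in the past year 2 > 1 → not met
4. aircraft overdue for inspection 0 ≤ 0 → met
5. flight-log audit 42 days ago vs limit 45 → met
6. battery cycle review 133 days ago vs limit 180 → met
7. visual observers trained 1 < 3 → not met
Not met: 3 of 7

3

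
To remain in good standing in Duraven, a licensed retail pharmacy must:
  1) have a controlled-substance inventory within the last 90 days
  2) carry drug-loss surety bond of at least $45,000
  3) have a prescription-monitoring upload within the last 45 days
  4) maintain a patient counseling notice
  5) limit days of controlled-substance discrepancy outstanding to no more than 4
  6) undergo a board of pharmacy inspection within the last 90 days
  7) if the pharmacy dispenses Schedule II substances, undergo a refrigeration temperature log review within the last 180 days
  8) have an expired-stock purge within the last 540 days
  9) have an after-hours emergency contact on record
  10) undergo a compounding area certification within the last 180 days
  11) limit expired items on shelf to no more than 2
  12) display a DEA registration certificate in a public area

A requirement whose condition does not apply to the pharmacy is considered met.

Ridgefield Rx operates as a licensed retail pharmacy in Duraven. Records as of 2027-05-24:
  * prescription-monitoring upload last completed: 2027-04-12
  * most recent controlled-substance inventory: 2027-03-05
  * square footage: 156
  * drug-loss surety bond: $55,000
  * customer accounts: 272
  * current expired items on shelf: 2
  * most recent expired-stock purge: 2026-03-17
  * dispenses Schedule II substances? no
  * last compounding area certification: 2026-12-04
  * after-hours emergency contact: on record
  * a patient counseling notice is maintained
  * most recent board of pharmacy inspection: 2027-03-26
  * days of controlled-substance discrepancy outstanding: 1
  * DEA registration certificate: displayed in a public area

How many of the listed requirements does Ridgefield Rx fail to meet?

0

1. controlled-substance inventory 80 days ago vs limit 90 → met
2. drug-loss surety bond $55,000 ≥ $45,000 → met
3. prescription-monitoring upload 42 days ago vs limit 45 → met
4. patient counseling notice present → met
5. days of controlled-substance discrepancy outstanding 1 ≤ 4 → met
6. board of pharmacy inspection 59 days ago vs limit 90 → met
7. condition 'dispenses Schedule II substances' does not hold → requirement n/a → met
8. expired-stock purge 433 days ago vs limit 540 → met
9. after-hours emergency contact present → met
10. compounding area certification 171 days ago vs limit 180 → met
11. expired items on shelf 2 ≤ 2 → met
12. DEA registration certificate present → met
Not met: 0 of 12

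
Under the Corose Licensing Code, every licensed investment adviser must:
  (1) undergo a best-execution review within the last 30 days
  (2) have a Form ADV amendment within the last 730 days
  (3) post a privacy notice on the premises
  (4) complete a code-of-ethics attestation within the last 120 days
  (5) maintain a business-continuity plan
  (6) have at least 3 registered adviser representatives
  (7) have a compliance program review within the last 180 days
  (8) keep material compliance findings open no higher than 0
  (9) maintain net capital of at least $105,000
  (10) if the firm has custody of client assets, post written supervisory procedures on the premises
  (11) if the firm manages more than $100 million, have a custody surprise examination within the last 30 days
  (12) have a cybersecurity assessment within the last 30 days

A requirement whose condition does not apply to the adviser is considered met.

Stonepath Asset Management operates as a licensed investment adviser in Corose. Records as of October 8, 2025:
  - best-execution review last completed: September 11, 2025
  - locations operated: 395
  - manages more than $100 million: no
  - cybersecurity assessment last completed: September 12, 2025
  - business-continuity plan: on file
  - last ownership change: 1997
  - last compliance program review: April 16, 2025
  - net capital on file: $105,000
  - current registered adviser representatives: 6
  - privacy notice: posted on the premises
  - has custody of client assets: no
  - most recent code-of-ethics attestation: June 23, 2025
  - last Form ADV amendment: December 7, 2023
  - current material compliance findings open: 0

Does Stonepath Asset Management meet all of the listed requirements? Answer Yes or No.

1. best-execution review 27 days ago vs limit 30 → met
2. Form ADV amendment 671 days ago vs limit 730 → met
3. privacy notice present → met
4. code-of-ethics attestation 107 days ago vs limit 120 → met
5. business-continuity plan present → met
6. registered adviser representatives 6 ≥ 3 → met
7. compliance program review 175 days ago vs limit 180 → met
8. material compliance findings open 0 ≤ 0 → met
9. net capital $105,000 ≥ $105,000 → met
10. condition 'has custody of client assets' does not hold → requirement n/a → met
11. condition 'manages more than $100 million' does not hold → requirement n/a → met
12. cybersecurity assessment 26 days ago vs limit 30 → met
All met.

Yes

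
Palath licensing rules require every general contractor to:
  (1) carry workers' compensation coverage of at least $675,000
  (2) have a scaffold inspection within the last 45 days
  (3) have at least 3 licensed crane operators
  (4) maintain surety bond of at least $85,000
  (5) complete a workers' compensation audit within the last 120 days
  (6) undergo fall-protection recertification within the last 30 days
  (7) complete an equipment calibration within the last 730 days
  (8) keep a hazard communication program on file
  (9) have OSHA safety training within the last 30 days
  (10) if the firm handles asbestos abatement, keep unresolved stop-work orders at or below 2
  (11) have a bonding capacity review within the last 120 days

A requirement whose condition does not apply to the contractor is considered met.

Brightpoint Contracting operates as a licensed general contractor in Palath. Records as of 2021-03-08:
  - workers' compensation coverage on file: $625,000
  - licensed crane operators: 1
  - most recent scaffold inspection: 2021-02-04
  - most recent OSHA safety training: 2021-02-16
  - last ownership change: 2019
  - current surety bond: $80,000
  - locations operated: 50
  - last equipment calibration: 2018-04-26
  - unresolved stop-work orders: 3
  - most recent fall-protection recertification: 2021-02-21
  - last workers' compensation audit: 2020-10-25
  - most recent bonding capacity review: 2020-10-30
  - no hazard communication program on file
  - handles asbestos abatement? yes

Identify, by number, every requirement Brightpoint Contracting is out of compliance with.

1. workers' compensation coverage $625,000 < $675,000 → not met
2. scaffold inspection 32 days ago vs limit 45 → met
3. licensed crane operators 1 < 3 → not met
4. surety bond $80,000 < $85,000 → not met
5. workers' compensation audit 134 days ago vs limit 120 → not met
6. fall-protection recertification 15 days ago vs limit 30 → met
7. equipment calibration 1047 days ago vs limit 730 → not met
8. hazard communication program absent → not met
9. OSHA safety training 20 days ago vs limit 30 → met
10. condition 'handles asbestos abatement' holds; unresolved stop-work orders 3 > 2 → not met
11. bonding capacity review 129 days ago vs limit 120 → not met
Not met: 1, 3, 4, 5, 7, 8, 10, 11

1, 3, 4, 5, 7, 8, 10, 11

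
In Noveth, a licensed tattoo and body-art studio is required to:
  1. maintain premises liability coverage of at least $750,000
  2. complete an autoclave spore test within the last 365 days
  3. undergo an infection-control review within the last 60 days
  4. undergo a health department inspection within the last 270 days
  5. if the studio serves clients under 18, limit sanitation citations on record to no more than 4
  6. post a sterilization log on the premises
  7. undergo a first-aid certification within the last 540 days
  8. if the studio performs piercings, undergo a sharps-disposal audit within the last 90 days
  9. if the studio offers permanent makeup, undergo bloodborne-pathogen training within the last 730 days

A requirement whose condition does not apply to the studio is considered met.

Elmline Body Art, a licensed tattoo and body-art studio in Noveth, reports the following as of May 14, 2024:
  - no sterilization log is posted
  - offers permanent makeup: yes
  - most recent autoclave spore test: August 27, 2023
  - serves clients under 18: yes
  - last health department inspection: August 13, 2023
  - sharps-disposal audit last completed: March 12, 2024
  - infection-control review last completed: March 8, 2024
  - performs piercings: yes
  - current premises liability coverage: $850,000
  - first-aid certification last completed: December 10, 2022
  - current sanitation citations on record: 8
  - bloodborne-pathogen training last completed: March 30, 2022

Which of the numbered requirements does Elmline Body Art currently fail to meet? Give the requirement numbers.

3, 4, 5, 6, 9

1. premises liability coverage $850,000 ≥ $750,000 → met
2. autoclave spore test 261 days ago vs limit 365 → met
3. infection-control review 67 days ago vs limit 60 → not met
4. health department inspection 275 days ago vs limit 270 → not met
5. condition 'serves clients under 18' holds; sanitation citations on record 8 > 4 → not met
6. sterilization log absent → not met
7. first-aid certification 521 days ago vs limit 540 → met
8. condition 'performs piercings' holds; sharps-disposal audit 63 days ago vs limit 90 → met
9. condition 'offers permanent makeup' holds; bloodborne-pathogen training 776 days ago vs limit 730 → not met
Not met: 3, 4, 5, 6, 9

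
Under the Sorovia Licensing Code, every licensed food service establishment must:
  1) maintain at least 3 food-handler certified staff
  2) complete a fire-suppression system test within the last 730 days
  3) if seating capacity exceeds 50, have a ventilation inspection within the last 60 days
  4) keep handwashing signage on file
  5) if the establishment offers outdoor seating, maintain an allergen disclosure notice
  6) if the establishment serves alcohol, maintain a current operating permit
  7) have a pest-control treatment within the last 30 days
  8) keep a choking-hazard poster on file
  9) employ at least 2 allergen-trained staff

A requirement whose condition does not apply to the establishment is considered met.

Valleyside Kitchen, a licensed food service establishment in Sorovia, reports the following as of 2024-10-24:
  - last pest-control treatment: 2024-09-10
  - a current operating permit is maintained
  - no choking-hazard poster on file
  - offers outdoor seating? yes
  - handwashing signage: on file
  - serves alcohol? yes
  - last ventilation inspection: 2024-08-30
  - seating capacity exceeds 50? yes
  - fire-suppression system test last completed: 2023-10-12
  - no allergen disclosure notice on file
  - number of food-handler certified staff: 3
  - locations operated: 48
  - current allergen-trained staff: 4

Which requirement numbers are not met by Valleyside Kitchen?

5, 7, 8

1. food-handler certified staff 3 ≥ 3 → met
2. fire-suppression system test 378 days ago vs limit 730 → met
3. condition 'seating capacity exceeds 50' holds; ventilation inspection 55 days ago vs limit 60 → met
4. handwashing signage present → met
5. condition 'offers outdoor seating' holds; allergen disclosure notice absent → not met
6. condition 'serves alcohol' holds; current operating permit present → met
7. pest-control treatment 44 days ago vs limit 30 → not met
8. choking-hazard poster absent → not met
9. allergen-trained staff 4 ≥ 2 → met
Not met: 5, 7, 8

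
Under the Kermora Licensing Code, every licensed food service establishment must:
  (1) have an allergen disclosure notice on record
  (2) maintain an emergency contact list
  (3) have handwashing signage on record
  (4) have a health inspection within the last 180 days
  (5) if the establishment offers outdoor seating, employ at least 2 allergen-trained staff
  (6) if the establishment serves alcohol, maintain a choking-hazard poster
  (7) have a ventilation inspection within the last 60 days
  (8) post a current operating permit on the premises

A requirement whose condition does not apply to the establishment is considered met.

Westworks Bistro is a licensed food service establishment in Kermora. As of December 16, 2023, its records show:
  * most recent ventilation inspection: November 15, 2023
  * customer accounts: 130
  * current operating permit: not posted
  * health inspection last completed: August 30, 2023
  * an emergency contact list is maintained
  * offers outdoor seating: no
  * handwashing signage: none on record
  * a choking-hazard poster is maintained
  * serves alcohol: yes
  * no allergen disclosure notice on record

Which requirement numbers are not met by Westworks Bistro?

1, 3, 8

1. allergen disclosure notice absent → not met
2. emergency contact list present → met
3. handwashing signage absent → not met
4. health inspection 108 days ago vs limit 180 → met
5. condition 'offers outdoor seating' does not hold → requirement n/a → met
6. condition 'serves alcohol' holds; choking-hazard poster present → met
7. ventilation inspection 31 days ago vs limit 60 → met
8. current operating permit absent → not met
Not met: 1, 3, 8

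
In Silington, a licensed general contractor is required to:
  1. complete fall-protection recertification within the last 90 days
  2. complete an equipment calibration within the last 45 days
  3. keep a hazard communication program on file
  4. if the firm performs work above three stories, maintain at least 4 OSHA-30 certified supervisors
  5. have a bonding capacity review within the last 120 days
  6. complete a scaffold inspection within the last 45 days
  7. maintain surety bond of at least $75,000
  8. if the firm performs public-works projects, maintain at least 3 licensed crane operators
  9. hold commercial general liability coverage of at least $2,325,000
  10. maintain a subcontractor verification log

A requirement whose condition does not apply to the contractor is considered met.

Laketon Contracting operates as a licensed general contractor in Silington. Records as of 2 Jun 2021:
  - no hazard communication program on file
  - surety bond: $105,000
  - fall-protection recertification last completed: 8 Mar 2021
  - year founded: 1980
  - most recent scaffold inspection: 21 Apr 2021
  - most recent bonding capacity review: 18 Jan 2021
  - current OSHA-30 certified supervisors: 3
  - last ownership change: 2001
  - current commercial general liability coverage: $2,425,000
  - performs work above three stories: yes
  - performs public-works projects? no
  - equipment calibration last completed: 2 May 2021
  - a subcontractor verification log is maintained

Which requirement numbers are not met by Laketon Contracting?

1. fall-protection recertification 86 days ago vs limit 90 → met
2. equipment calibration 31 days ago vs limit 45 → met
3. hazard communication program absent → not met
4. condition 'performs work above three stories' holds; OSHA-30 certified supervisors 3 < 4 → not met
5. bonding capacity review 135 days ago vs limit 120 → not met
6. scaffold inspection 42 days ago vs limit 45 → met
7. surety bond $105,000 ≥ $75,000 → met
8. condition 'performs public-works projects' does not hold → requirement n/a → met
9. commercial general liability coverage $2,425,000 ≥ $2,325,000 → met
10. subcontractor verification log present → met
Not met: 3, 4, 5

3, 4, 5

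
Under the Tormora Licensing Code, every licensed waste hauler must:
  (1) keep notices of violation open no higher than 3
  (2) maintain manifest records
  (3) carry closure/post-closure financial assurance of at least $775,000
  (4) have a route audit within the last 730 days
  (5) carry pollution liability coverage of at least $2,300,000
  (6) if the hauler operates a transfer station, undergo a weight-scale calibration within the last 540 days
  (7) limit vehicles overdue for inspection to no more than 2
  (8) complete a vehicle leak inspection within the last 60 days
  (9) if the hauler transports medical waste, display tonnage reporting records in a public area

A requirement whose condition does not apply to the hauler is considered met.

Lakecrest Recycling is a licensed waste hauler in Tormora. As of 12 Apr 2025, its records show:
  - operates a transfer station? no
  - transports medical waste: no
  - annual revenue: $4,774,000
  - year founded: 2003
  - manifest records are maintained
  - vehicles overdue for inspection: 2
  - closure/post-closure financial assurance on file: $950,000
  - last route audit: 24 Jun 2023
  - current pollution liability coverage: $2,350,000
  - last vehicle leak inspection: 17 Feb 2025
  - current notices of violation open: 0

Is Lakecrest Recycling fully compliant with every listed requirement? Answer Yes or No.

1. notices of violation open 0 ≤ 3 → met
2. manifest records present → met
3. closure/post-closure financial assurance $950,000 ≥ $775,000 → met
4. route audit 658 days ago vs limit 730 → met
5. pollution liability coverage $2,350,000 ≥ $2,300,000 → met
6. condition 'operates a transfer station' does not hold → requirement n/a → met
7. vehicles overdue for inspection 2 ≤ 2 → met
8. vehicle leak inspection 54 days ago vs limit 60 → met
9. condition 'transports medical waste' does not hold → requirement n/a → met
All met.

Yes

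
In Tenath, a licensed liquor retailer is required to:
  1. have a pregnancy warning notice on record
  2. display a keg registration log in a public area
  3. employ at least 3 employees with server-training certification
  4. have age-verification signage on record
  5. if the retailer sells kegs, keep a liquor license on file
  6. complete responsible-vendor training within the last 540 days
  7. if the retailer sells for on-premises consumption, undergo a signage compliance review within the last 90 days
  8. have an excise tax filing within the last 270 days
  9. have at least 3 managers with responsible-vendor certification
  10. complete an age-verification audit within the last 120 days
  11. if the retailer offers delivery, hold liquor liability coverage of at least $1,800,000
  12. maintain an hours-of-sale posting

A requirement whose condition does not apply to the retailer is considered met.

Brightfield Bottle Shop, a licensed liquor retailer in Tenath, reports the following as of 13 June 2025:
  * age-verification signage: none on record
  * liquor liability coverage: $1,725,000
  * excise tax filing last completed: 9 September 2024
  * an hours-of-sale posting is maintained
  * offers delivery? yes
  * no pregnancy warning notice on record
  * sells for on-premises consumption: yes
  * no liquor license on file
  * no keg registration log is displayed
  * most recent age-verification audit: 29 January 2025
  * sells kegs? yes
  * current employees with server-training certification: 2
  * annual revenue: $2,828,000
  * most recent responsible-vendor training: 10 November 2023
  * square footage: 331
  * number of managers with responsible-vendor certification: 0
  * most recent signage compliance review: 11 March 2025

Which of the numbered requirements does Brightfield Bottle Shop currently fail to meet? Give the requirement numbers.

1, 2, 3, 4, 5, 6, 7, 8, 9, 10, 11

1. pregnancy warning notice absent → not met
2. keg registration log absent → not met
3. employees with server-training certification 2 < 3 → not met
4. age-verification signage absent → not met
5. condition 'sells kegs' holds; liquor license absent → not met
6. responsible-vendor training 581 days ago vs limit 540 → not met
7. condition 'sells for on-premises consumption' holds; signage compliance review 94 days ago vs limit 90 → not met
8. excise tax filing 277 days ago vs limit 270 → not met
9. managers with responsible-vendor certification 0 < 3 → not met
10. age-verification audit 135 days ago vs limit 120 → not met
11. condition 'offers delivery' holds; liquor liability coverage $1,725,000 < $1,800,000 → not met
12. hours-of-sale posting present → met
Not met: 1, 2, 3, 4, 5, 6, 7, 8, 9, 10, 11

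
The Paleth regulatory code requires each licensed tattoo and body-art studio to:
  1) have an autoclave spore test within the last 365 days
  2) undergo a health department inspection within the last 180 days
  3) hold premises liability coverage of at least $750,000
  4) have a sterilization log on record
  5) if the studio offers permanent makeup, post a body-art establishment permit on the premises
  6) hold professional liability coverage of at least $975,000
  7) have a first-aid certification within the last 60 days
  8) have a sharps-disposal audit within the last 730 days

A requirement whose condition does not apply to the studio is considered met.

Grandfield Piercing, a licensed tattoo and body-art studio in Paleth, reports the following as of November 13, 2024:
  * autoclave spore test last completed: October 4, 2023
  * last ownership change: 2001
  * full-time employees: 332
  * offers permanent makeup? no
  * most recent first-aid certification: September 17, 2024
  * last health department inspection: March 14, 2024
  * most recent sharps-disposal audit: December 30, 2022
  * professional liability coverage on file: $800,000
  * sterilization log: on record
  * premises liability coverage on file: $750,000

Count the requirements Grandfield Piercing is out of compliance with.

3

1. autoclave spore test 406 days ago vs limit 365 → not met
2. health department inspection 244 days ago vs limit 180 → not met
3. premises liability coverage $750,000 ≥ $750,000 → met
4. sterilization log present → met
5. condition 'offers permanent makeup' does not hold → requirement n/a → met
6. professional liability coverage $800,000 < $975,000 → not met
7. first-aid certification 57 days ago vs limit 60 → met
8. sharps-disposal audit 684 days ago vs limit 730 → met
Not met: 3 of 8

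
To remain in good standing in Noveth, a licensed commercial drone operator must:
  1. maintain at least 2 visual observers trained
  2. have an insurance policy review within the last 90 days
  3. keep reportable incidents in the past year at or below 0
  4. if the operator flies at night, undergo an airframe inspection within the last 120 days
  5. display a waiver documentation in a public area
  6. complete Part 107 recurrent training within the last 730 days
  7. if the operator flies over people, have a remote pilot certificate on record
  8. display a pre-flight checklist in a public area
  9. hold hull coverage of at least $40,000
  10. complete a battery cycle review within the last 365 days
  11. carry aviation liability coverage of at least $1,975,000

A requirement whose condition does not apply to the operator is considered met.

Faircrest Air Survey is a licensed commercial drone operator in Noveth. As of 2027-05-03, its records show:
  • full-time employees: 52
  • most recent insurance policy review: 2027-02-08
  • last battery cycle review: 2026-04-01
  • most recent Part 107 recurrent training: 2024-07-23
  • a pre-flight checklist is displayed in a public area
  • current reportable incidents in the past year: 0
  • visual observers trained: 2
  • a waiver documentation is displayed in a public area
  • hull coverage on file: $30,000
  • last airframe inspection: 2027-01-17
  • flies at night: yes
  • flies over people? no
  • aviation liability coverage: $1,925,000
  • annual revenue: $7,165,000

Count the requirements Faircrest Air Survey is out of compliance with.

1. visual observers trained 2 ≥ 2 → met
2. insurance policy review 84 days ago vs limit 90 → met
3. reportable incidents in the past year 0 ≤ 0 → met
4. condition 'flies at night' holds; airframe inspection 106 days ago vs limit 120 → met
5. waiver documentation present → met
6. Part 107 recurrent training 1014 days ago vs limit 730 → not met
7. condition 'flies over people' does not hold → requirement n/a → met
8. pre-flight checklist present → met
9. hull coverage $30,000 < $40,000 → not met
10. battery cycle review 397 days ago vs limit 365 → not met
11. aviation liability coverage $1,925,000 < $1,975,000 → not met
Not met: 4 of 11

4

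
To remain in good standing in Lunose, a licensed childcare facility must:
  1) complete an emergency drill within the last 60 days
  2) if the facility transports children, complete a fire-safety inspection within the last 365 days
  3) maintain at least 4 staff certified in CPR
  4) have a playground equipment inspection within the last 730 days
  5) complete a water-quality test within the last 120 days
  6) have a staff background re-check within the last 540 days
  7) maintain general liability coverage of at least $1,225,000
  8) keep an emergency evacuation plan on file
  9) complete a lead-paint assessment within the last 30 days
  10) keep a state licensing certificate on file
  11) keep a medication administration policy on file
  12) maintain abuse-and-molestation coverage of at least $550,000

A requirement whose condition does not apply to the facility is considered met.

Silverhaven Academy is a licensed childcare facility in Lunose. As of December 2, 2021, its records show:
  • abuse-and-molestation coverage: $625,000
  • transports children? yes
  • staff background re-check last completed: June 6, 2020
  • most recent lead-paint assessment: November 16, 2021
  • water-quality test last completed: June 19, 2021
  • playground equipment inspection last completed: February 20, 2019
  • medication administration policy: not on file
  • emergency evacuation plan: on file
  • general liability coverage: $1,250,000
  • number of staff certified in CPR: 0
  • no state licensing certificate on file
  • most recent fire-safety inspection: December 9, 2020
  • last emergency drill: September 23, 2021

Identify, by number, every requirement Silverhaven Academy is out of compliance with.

1, 3, 4, 5, 6, 10, 11

1. emergency drill 70 days ago vs limit 60 → not met
2. condition 'transports children' holds; fire-safety inspection 358 days ago vs limit 365 → met
3. staff certified in CPR 0 < 4 → not met
4. playground equipment inspection 1016 days ago vs limit 730 → not met
5. water-quality test 166 days ago vs limit 120 → not met
6. staff background re-check 544 days ago vs limit 540 → not met
7. general liability coverage $1,250,000 ≥ $1,225,000 → met
8. emergency evacuation plan present → met
9. lead-paint assessment 16 days ago vs limit 30 → met
10. state licensing certificate absent → not met
11. medication administration policy absent → not met
12. abuse-and-molestation coverage $625,000 ≥ $550,000 → met
Not met: 1, 3, 4, 5, 6, 10, 11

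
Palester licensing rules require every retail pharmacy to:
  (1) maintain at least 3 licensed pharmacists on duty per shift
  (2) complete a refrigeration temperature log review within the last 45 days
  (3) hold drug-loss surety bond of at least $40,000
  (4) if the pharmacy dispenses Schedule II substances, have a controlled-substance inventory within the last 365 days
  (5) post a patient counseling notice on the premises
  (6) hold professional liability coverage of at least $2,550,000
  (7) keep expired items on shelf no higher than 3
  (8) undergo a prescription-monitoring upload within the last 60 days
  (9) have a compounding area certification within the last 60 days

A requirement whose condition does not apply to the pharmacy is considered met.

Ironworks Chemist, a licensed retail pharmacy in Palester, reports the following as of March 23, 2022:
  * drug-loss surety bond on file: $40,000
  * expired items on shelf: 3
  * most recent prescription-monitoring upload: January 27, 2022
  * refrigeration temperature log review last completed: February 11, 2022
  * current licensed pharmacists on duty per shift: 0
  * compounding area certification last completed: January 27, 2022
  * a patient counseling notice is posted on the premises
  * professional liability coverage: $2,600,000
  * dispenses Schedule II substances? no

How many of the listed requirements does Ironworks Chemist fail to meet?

1

1. licensed pharmacists on duty per shift 0 < 3 → not met
2. refrigeration temperature log review 40 days ago vs limit 45 → met
3. drug-loss surety bond $40,000 ≥ $40,000 → met
4. condition 'dispenses Schedule II substances' does not hold → requirement n/a → met
5. patient counseling notice present → met
6. professional liability coverage $2,600,000 ≥ $2,550,000 → met
7. expired items on shelf 3 ≤ 3 → met
8. prescription-monitoring upload 55 days ago vs limit 60 → met
9. compounding area certification 55 days ago vs limit 60 → met
Not met: 1 of 9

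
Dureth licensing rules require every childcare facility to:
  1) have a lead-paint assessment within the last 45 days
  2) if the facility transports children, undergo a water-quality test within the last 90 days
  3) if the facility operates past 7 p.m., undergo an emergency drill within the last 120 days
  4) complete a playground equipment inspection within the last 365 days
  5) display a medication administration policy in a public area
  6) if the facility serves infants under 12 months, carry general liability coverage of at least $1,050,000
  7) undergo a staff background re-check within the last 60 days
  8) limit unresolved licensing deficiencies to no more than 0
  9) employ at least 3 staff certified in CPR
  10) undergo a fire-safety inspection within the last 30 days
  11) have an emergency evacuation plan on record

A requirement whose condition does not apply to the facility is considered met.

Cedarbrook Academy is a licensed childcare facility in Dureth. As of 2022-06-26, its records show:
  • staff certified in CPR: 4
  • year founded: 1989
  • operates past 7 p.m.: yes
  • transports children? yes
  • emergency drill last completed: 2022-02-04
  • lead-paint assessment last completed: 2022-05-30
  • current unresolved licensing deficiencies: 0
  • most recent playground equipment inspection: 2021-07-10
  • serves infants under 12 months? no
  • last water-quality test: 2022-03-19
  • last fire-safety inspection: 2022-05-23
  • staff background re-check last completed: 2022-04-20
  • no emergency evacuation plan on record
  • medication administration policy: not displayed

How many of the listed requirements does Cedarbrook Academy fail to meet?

1. lead-paint assessment 27 days ago vs limit 45 → met
2. condition 'transports children' holds; water-quality test 99 days ago vs limit 90 → not met
3. condition 'operates past 7 p.m.' holds; emergency drill 142 days ago vs limit 120 → not met
4. playground equipment inspection 351 days ago vs limit 365 → met
5. medication administration policy absent → not met
6. condition 'serves infants under 12 months' does not hold → requirement n/a → met
7. staff background re-check 67 days ago vs limit 60 → not met
8. unresolved licensing deficiencies 0 ≤ 0 → met
9. staff certified in CPR 4 ≥ 3 → met
10. fire-safety inspection 34 days ago vs limit 30 → not met
11. emergency evacuation plan absent → not met
Not met: 6 of 11

6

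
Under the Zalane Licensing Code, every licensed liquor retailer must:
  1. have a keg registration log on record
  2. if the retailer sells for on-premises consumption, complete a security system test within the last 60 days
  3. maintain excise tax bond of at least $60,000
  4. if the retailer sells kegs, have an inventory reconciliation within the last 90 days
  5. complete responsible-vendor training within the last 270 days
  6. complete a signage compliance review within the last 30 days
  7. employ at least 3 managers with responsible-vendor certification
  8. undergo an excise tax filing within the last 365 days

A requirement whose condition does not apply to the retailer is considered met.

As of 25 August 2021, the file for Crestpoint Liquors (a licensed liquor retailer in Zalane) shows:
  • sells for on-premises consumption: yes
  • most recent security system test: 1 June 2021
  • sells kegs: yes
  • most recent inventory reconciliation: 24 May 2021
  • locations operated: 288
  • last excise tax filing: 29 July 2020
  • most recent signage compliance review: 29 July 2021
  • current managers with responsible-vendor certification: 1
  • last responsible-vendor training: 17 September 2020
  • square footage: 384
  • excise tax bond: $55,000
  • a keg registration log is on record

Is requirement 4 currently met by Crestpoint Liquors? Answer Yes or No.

4. condition 'sells kegs' holds; inventory reconciliation 93 days ago vs limit 90 → not met

No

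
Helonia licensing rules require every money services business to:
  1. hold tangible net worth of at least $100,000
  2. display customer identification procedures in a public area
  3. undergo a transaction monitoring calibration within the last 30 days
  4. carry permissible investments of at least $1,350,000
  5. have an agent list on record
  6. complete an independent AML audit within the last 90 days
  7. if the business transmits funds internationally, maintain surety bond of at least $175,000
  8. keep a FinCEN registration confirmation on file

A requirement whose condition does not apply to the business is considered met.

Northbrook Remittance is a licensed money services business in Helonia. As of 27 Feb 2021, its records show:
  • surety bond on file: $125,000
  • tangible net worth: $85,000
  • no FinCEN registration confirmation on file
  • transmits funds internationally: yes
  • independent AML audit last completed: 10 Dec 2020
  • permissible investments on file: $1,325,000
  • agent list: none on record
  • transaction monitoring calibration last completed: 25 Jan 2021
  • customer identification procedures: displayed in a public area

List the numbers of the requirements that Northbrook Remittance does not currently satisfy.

1. tangible net worth $85,000 < $100,000 → not met
2. customer identification procedures present → met
3. transaction monitoring calibration 33 days ago vs limit 30 → not met
4. permissible investments $1,325,000 < $1,350,000 → not met
5. agent list absent → not met
6. independent AML audit 79 days ago vs limit 90 → met
7. condition 'transmits funds internationally' holds; surety bond $125,000 < $175,000 → not met
8. FinCEN registration confirmation absent → not met
Not met: 1, 3, 4, 5, 7, 8

1, 3, 4, 5, 7, 8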